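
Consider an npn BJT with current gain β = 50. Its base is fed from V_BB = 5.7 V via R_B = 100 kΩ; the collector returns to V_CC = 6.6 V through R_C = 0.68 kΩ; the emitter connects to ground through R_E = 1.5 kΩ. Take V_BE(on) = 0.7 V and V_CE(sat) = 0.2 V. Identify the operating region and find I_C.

Assume active. Base-emitter loop: I_B = (V_BB − V_BE)/(R_B + (β+1)R_E) = (5.7 − 0.7)/(100 + 51×1.5) = 0.0283 mA.
I_C = β·I_B = 50×0.0283 = 1.42 mA.
V_CE = V_CC − I_C·R_C − I_E·R_E = 6.6 − 1.42×0.68 − 1.44×1.5 = 3.47 V > V_CE(sat), so the active-region assumption holds.

active; I_C ≈ 1.4 mA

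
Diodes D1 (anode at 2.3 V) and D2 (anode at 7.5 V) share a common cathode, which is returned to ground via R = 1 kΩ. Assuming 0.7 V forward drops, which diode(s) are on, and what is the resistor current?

Assume both conduct. Then node N would need to be at both 2.3−0.7 = 1.6 V and 7.5−0.7 = 6.8 V, which is impossible.
Assume only D2 conducts: V_N = 7.5 − 0.7 = 6.8 V, so I_R = 6.8/1 = 6.8 mA.
Check D1: its anode-to-cathode voltage is 2.3 − 6.8 = -4.5 V < 0.7 V, so it is off. The assumption is consistent.

Only D2 conducts; I_R ≈ 6.8 mA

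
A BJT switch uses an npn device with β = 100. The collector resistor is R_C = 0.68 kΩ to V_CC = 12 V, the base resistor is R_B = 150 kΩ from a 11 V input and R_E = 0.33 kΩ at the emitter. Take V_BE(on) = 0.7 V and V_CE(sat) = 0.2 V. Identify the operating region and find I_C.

active; I_C ≈ 5.6 mA

Assume active. Base-emitter loop: I_B = (V_BB − V_BE)/(R_B + (β+1)R_E) = (11 − 0.7)/(150 + 101×0.33) = 0.0562 mA.
I_C = β·I_B = 100×0.0562 = 5.62 mA.
V_CE = V_CC − I_C·R_C − I_E·R_E = 12 − 5.62×0.68 − 5.67×0.33 = 6.31 V > V_CE(sat), so the active-region assumption holds.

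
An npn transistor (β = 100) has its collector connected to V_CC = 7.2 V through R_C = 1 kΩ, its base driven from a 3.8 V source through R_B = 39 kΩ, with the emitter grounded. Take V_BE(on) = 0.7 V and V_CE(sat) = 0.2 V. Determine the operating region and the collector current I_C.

Assume active: I_B = (3.8 − 0.7)/39 = 0.0795 mA, giving I_C = β·I_B = 7.95 mA.
But then V_CE = 7.2 − 7.95×1 = -0.749 V < V_CE(sat) = 0.2 V — impossible in the active region.
So the transistor is saturated. With V_CE = 0.2 V, I_C = (V_CC − 0.2)/R_C = 7/1 = 7 mA.
Check: β·I_B = 7.95 mA > I_C = 7 mA, confirming saturation.

saturation; I_C ≈ 7 mA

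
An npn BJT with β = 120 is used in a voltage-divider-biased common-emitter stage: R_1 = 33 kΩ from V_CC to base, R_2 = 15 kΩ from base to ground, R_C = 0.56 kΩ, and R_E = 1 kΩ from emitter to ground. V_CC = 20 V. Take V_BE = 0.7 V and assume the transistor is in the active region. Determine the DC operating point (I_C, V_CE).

Thevenize the base divider: V_Th = V_CC·R_2/(R_1+R_2) = 20×15/48 = 6.25 V, R_Th = R_1‖R_2 = 10.3 kΩ.
Base-emitter loop: V_Th = I_B·R_Th + V_BE + (β+1)I_B·R_E, so I_B = (6.25 − 0.7) / (10.3 + 121×1) = 0.0423 mA.
I_C = β·I_B = 120×0.0423 = 5.07 mA, and I_E = (β+1)I_B = 5.11 mA.
V_CE = V_CC − I_C·R_C − I_E·R_E = 20 − 5.07×0.56 − 5.11×1 = 12 V.
V_CE = 12 V > 0.2 V confirms active-region operation.

I_C ≈ 5.1 mA, V_CE ≈ 12 V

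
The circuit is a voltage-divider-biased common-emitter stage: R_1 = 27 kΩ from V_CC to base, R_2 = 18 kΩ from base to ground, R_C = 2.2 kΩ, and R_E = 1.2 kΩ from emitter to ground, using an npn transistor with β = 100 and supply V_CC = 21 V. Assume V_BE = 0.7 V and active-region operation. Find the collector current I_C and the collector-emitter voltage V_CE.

Thevenize the base divider: V_Th = V_CC·R_2/(R_1+R_2) = 21×18/45 = 8.4 V, R_Th = R_1‖R_2 = 10.8 kΩ.
Base-emitter loop: V_Th = I_B·R_Th + V_BE + (β+1)I_B·R_E, so I_B = (8.4 − 0.7) / (10.8 + 101×1.2) = 0.0583 mA.
I_C = β·I_B = 100×0.0583 = 5.83 mA, and I_E = (β+1)I_B = 5.89 mA.
V_CE = V_CC − I_C·R_C − I_E·R_E = 21 − 5.83×2.2 − 5.89×1.2 = 1.1 V.
V_CE = 1.1 V > 0.2 V confirms active-region operation.

I_C ≈ 5.8 mA, V_CE ≈ 1.1 V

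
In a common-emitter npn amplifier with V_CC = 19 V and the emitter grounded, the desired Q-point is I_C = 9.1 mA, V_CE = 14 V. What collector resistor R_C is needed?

R_C ≈ 0.55 kΩ

Collector loop: V_CC = I_C·R_C + V_CE.
R_C = (V_CC − V_CE)/I_C = (19 − 14)/9.1 = 0.549 kΩ.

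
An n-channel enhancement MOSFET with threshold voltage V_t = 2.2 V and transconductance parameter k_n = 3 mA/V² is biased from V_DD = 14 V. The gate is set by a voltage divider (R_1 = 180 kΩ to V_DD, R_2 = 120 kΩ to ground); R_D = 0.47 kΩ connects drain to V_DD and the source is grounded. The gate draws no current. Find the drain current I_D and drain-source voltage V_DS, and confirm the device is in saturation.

I_D ≈ 17 mA, V_DS ≈ 5.9 V

V_G = V_DD·R_2/(R_1+R_2) = 14×120/300 = 5.6 V. With the source grounded, V_GS = V_G = 5.6 V.
Assume saturation: I_D = (k_n/2)(V_GS − V_t)² = (3/2)×(5.6 − 2.2)² = 1.5×3.4² = 17.3 mA.
V_DS = V_DD − I_D·R_D = 14 − 17.3×0.47 = 5.85 V.
Saturation requires V_DS ≥ V_GS − V_t = 3.4 V; 5.85 ≥ 3.4 ✓.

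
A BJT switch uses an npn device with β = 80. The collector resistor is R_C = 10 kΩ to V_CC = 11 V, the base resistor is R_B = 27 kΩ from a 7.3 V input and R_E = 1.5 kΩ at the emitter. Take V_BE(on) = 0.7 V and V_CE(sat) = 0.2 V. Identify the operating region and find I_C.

saturation; I_C ≈ 0.92 mA

Assume active: I_B = (7.3 − 0.7)/(27 + 81×1.5) = 0.0444 mA, I_C = β·I_B = 3.56 mA.
Then V_CE = 11 − 3.56×10 − 3.6×1.5 = -30 V < 0.2 V — the active assumption fails.
Re-solve with V_CE = 0.2 V. KCL at the emitter: V_E/R_E = (V_BB−0.7−V_E)/R_B + (V_CC−0.2−V_E)/R_C, giving V_E = 1.65 V.
I_C = (V_CC − 0.2 − V_E)/R_C = (10.8 − 1.65)/10 = 0.915 mA.
Check: I_B = (6.6 − 1.65)/27 = 0.183 mA, and β·I_B = 14.7 mA > I_C, confirming saturation.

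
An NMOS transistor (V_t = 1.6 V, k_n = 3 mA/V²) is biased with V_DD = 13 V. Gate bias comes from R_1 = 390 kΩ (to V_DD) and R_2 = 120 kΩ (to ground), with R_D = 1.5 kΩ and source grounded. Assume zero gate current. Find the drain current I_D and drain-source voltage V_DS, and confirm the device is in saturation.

V_G = V_DD·R_2/(R_1+R_2) = 13×120/510 = 3.06 V. With the source grounded, V_GS = V_G = 3.06 V.
Assume saturation: I_D = (k_n/2)(V_GS − V_t)² = (3/2)×(3.06 − 1.6)² = 1.5×1.46² = 3.19 mA.
V_DS = V_DD − I_D·R_D = 13 − 3.19×1.5 = 8.21 V.
Saturation requires V_DS ≥ V_GS − V_t = 1.46 V; 8.21 ≥ 1.46 ✓.

I_D ≈ 3.2 mA, V_DS ≈ 8.2 V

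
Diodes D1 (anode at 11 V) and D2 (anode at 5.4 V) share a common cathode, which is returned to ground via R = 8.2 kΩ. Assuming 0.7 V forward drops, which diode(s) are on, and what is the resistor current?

Only D1 conducts; I_R ≈ 1.3 mA

Assume both conduct. Then node N would need to be at both 11−0.7 = 10.3 V and 5.4−0.7 = 4.7 V, which is impossible.
Assume only D1 conducts: V_N = 11 − 0.7 = 10.3 V, so I_R = 10.3/8.2 = 1.26 mA.
Check D2: its anode-to-cathode voltage is 5.4 − 10.3 = -4.9 V < 0.7 V, so it is off. The assumption is consistent.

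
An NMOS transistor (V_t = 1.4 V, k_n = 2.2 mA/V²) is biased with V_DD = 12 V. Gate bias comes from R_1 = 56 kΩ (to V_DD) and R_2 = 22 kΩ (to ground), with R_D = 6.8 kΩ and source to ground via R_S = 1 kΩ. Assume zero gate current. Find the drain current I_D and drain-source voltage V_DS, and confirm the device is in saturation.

I_D ≈ 1 mA, V_DS ≈ 4 V

V_G = V_DD·R_2/(R_1+R_2) = 12×22/78 = 3.38 V.
Assume saturation: I_D = (k_n/2)(V_GS − V_t)² with V_GS = V_G − I_D·R_S = 3.38 − 1·I_D.
Substituting gives 1.1·I_D² − 5.37·I_D + 4.33 = 0, with roots I_D = 1.02 or 3.86 mA.
The root I_D = 3.86 mA gives V_GS = -0.473 V ≤ V_t, so take I_D = 1.02 mA.
Then V_GS = 2.36 V and V_DS = V_DD − I_D(R_D+R_S) = 12 − 1.02×7.8 = 4.04 V.
Saturation requires V_DS ≥ V_GS − V_t = 0.963 V; 4.04 ≥ 0.963 ✓.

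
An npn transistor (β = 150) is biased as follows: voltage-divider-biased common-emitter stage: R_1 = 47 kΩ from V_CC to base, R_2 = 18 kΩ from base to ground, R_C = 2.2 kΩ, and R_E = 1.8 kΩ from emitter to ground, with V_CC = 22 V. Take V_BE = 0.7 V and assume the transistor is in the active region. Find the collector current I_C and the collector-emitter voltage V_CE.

Thevenize the base divider: V_Th = V_CC·R_2/(R_1+R_2) = 22×18/65 = 6.09 V, R_Th = R_1‖R_2 = 13 kΩ.
Base-emitter loop: V_Th = I_B·R_Th + V_BE + (β+1)I_B·R_E, so I_B = (6.09 − 0.7) / (13 + 151×1.8) = 0.0189 mA.
I_C = β·I_B = 150×0.0189 = 2.84 mA, and I_E = (β+1)I_B = 2.86 mA.
V_CE = V_CC − I_C·R_C − I_E·R_E = 22 − 2.84×2.2 − 2.86×1.8 = 10.6 V.
V_CE = 10.6 V > 0.2 V confirms active-region operation.

I_C ≈ 2.8 mA, V_CE ≈ 11 V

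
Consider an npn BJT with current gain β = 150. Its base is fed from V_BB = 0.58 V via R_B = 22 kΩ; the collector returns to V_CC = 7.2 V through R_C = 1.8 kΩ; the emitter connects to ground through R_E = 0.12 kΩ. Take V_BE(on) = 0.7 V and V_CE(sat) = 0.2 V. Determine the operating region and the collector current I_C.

cutoff; I_C ≈ 0

V_BB = 0.58 V ≤ V_BE(on) = 0.7 V, so the base-emitter junction is not forward biased.
The transistor is in cutoff: I_B = I_C = 0.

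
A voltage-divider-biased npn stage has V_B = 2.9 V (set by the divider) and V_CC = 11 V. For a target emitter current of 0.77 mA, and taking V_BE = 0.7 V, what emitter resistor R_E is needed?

R_E ≈ 2.9 kΩ

V_E = V_B − V_BE = 2.9 − 0.7 = 2.2 V.
R_E = V_E / I_E = 2.2 / 0.77 = 2.86 kΩ.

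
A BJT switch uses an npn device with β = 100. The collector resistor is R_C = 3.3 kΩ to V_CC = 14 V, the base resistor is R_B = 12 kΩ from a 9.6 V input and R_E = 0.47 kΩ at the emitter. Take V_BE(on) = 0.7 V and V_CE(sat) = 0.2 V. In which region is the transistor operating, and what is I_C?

Assume active: I_B = (9.6 − 0.7)/(12 + 101×0.47) = 0.15 mA, I_C = β·I_B = 15 mA.
Then V_CE = 14 − 15×3.3 − 15.1×0.47 = -42.5 V < 0.2 V — the active assumption fails.
Re-solve with V_CE = 0.2 V. KCL at the emitter: V_E/R_E = (V_BB−0.7−V_E)/R_B + (V_CC−0.2−V_E)/R_C, giving V_E = 1.96 V.
I_C = (V_CC − 0.2 − V_E)/R_C = (13.8 − 1.96)/3.3 = 3.59 mA.
Check: I_B = (8.9 − 1.96)/12 = 0.578 mA, and β·I_B = 57.8 mA > I_C, confirming saturation.

saturation; I_C ≈ 3.6 mA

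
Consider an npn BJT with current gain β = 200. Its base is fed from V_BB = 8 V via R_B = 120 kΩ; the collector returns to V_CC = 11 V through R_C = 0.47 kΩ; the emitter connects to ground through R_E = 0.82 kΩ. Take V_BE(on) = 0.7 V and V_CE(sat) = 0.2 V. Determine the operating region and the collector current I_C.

active; I_C ≈ 5.1 mA

Assume active. Base-emitter loop: I_B = (V_BB − V_BE)/(R_B + (β+1)R_E) = (8 − 0.7)/(120 + 201×0.82) = 0.0256 mA.
I_C = β·I_B = 200×0.0256 = 5.13 mA.
V_CE = V_CC − I_C·R_C − I_E·R_E = 11 − 5.13×0.47 − 5.15×0.82 = 4.37 V > V_CE(sat), so the active-region assumption holds.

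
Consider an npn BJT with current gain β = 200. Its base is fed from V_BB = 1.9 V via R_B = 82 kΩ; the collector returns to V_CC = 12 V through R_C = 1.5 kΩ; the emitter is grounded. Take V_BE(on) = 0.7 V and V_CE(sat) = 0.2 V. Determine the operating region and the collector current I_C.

Assume active. Base-emitter loop: I_B = (V_BB − V_BE)/R_B = (1.9 − 0.7)/82 = 0.0146 mA.
I_C = β·I_B = 200×0.0146 = 2.93 mA.
V_CE = V_CC − I_C·R_C = 12 − 2.93×1.5 = 7.61 V > V_CE(sat), so the active-region assumption holds.

active; I_C ≈ 2.9 mA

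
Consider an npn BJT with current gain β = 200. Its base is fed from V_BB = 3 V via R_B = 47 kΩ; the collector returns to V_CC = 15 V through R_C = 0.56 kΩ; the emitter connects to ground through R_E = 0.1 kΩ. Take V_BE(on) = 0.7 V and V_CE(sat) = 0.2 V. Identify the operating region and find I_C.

active; I_C ≈ 6.9 mA

Assume active. Base-emitter loop: I_B = (V_BB − V_BE)/(R_B + (β+1)R_E) = (3 − 0.7)/(47 + 201×0.1) = 0.0343 mA.
I_C = β·I_B = 200×0.0343 = 6.86 mA.
V_CE = V_CC − I_C·R_C − I_E·R_E = 15 − 6.86×0.56 − 6.89×0.1 = 10.5 V > V_CE(sat), so the active-region assumption holds.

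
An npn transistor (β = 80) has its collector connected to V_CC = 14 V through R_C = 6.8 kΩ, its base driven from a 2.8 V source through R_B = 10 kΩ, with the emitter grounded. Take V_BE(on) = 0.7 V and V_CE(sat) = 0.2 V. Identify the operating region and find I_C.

Assume active: I_B = (2.8 − 0.7)/10 = 0.21 mA, giving I_C = β·I_B = 16.8 mA.
But then V_CE = 14 − 16.8×6.8 = -100 V < V_CE(sat) = 0.2 V — impossible in the active region.
So the transistor is saturated. With V_CE = 0.2 V, I_C = (V_CC − 0.2)/R_C = 13.8/6.8 = 2.03 mA.
Check: β·I_B = 16.8 mA > I_C = 2.03 mA, confirming saturation.

saturation; I_C ≈ 2 mA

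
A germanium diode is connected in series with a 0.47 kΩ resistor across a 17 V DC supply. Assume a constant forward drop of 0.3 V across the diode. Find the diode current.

I ≈ 36 mA

KVL around the loop: 17 = V_D + I·R = 0.3 + I × 0.47 kΩ.
So I = (17 − 0.3) / 0.47 kΩ = 16.7 / 0.47 = 35.5 mA.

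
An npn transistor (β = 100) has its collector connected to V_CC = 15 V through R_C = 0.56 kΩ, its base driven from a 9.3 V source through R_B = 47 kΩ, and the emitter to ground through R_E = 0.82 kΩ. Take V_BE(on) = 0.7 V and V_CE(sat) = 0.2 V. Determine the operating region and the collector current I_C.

active; I_C ≈ 6.6 mA

Assume active. Base-emitter loop: I_B = (V_BB − V_BE)/(R_B + (β+1)R_E) = (9.3 − 0.7)/(47 + 101×0.82) = 0.0662 mA.
I_C = β·I_B = 100×0.0662 = 6.62 mA.
V_CE = V_CC − I_C·R_C − I_E·R_E = 15 − 6.62×0.56 − 6.69×0.82 = 5.8 V > V_CE(sat), so the active-region assumption holds.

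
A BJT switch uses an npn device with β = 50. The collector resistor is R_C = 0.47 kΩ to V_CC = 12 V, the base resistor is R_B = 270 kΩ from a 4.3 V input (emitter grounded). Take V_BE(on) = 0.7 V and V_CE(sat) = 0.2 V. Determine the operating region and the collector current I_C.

active; I_C ≈ 0.67 mA

Assume active. Base-emitter loop: I_B = (V_BB − V_BE)/R_B = (4.3 − 0.7)/270 = 0.0133 mA.
I_C = β·I_B = 50×0.0133 = 0.667 mA.
V_CE = V_CC − I_C·R_C = 12 − 0.667×0.47 = 11.7 V > V_CE(sat), so the active-region assumption holds.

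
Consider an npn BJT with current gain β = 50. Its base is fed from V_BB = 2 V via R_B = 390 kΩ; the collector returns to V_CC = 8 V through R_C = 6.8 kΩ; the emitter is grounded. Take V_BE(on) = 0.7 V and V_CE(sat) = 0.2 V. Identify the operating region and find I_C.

Assume active. Base-emitter loop: I_B = (V_BB − V_BE)/R_B = (2 − 0.7)/390 = 0.00333 mA.
I_C = β·I_B = 50×0.00333 = 0.167 mA.
V_CE = V_CC − I_C·R_C = 8 − 0.167×6.8 = 6.87 V > V_CE(sat), so the active-region assumption holds.

active; I_C ≈ 0.17 mA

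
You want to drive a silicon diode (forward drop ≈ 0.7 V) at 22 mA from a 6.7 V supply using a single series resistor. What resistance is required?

The resistor drops V_S − V_D = 6.7 − 0.7 = 6 V at 22 mA.
R = 6 V / 22 mA = 0.273 kΩ.

R ≈ 0.27 kΩ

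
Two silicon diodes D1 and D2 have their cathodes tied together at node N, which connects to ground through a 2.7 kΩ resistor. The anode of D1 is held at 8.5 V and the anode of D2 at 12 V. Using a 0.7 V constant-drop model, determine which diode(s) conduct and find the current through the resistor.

Assume both conduct. Then node N would need to be at both 8.5−0.7 = 7.8 V and 12−0.7 = 11.3 V, which is impossible.
Assume only D2 conducts: V_N = 12 − 0.7 = 11.3 V, so I_R = 11.3/2.7 = 4.19 mA.
Check D1: its anode-to-cathode voltage is 8.5 − 11.3 = -2.8 V < 0.7 V, so it is off. The assumption is consistent.

Only D2 conducts; I_R ≈ 4.2 mA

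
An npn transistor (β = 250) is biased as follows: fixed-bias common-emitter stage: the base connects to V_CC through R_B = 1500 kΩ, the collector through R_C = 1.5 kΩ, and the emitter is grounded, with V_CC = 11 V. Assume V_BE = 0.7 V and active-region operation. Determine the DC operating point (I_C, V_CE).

Base loop: V_CC = I_B·R_B + V_BE, so I_B = (11 − 0.7)/1500 kΩ = 0.00687 mA.
In the active region I_C = β·I_B = 250 × 0.00687 = 1.72 mA.
Collector loop: V_CE = V_CC − I_C·R_C = 11 − 1.72×1.5 = 8.43 V.
Since V_CE = 8.43 V > V_CE(sat) ≈ 0.2 V, the transistor is in the active region as assumed.

I_C ≈ 1.7 mA, V_CE ≈ 8.4 V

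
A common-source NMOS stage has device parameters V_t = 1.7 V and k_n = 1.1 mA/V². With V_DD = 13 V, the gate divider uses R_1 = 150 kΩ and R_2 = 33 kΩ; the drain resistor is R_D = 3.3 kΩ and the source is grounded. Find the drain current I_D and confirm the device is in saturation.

I_D ≈ 0.23 mA

V_G = V_DD·R_2/(R_1+R_2) = 13×33/183 = 2.34 V. With the source grounded, V_GS = V_G = 2.34 V.
Assume saturation: I_D = (k_n/2)(V_GS − V_t)² = (1.1/2)×(2.34 − 1.7)² = 0.55×0.644² = 0.228 mA.
V_DS = V_DD − I_D·R_D = 13 − 0.228×3.3 = 12.2 V.
Saturation requires V_DS ≥ V_GS − V_t = 0.644 V; 12.2 ≥ 0.644 ✓.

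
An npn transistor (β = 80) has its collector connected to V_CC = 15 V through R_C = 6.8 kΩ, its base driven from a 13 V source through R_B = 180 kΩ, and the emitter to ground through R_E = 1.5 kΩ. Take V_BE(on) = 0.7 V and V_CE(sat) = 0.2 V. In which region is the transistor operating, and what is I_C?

saturation; I_C ≈ 1.8 mA

Assume active: I_B = (13 − 0.7)/(180 + 81×1.5) = 0.0408 mA, I_C = β·I_B = 3.26 mA.
Then V_CE = 15 − 3.26×6.8 − 3.3×1.5 = -12.1 V < 0.2 V — the active assumption fails.
Re-solve with V_CE = 0.2 V. KCL at the emitter: V_E/R_E = (V_BB−0.7−V_E)/R_B + (V_CC−0.2−V_E)/R_C, giving V_E = 2.74 V.
I_C = (V_CC − 0.2 − V_E)/R_C = (14.8 − 2.74)/6.8 = 1.77 mA.
Check: I_B = (12.3 − 2.74)/180 = 0.0531 mA, and β·I_B = 4.25 mA > I_C, confirming saturation.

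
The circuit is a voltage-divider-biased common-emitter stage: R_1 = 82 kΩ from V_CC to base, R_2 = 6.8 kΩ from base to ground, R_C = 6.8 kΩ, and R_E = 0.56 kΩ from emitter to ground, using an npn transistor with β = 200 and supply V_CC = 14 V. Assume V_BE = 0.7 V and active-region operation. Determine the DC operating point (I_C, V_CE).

Thevenize the base divider: V_Th = V_CC·R_2/(R_1+R_2) = 14×6.8/88.8 = 1.07 V, R_Th = R_1‖R_2 = 6.28 kΩ.
Base-emitter loop: V_Th = I_B·R_Th + V_BE + (β+1)I_B·R_E, so I_B = (1.07 − 0.7) / (6.28 + 201×0.56) = 0.00313 mA.
I_C = β·I_B = 200×0.00313 = 0.626 mA, and I_E = (β+1)I_B = 0.629 mA.
V_CE = V_CC − I_C·R_C − I_E·R_E = 14 − 0.626×6.8 − 0.629×0.56 = 9.39 V.
V_CE = 9.39 V > 0.2 V confirms active-region operation.

I_C ≈ 0.63 mA, V_CE ≈ 9.4 V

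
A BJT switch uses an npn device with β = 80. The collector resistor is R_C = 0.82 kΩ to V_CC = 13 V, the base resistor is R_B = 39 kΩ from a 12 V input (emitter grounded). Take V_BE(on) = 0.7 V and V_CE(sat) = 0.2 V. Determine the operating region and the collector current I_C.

Assume active: I_B = (12 − 0.7)/39 = 0.29 mA, giving I_C = β·I_B = 23.2 mA.
But then V_CE = 13 − 23.2×0.82 = -6.01 V < V_CE(sat) = 0.2 V — impossible in the active region.
So the transistor is saturated. With V_CE = 0.2 V, I_C = (V_CC − 0.2)/R_C = 12.8/0.82 = 15.6 mA.
Check: β·I_B = 23.2 mA > I_C = 15.6 mA, confirming saturation.

saturation; I_C ≈ 16 mA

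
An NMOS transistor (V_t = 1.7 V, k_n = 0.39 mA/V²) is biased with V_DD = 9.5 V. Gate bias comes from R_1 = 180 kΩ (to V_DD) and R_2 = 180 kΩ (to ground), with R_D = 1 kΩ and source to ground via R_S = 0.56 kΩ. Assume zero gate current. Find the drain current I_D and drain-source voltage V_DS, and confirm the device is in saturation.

I_D ≈ 1.1 mA, V_DS ≈ 7.7 V

V_G = V_DD·R_2/(R_1+R_2) = 9.5×180/360 = 4.75 V.
Assume saturation: I_D = (k_n/2)(V_GS − V_t)² with V_GS = V_G − I_D·R_S = 4.75 − 0.56·I_D.
Substituting gives 0.0612·I_D² − 1.67·I_D + 1.81 = 0, with roots I_D = 1.14 or 26.1 mA.
The root I_D = 26.1 mA gives V_GS = -9.87 V ≤ V_t, so take I_D = 1.14 mA.
Then V_GS = 4.11 V and V_DS = V_DD − I_D(R_D+R_S) = 9.5 − 1.14×1.56 = 7.73 V.
Saturation requires V_DS ≥ V_GS − V_t = 2.41 V; 7.73 ≥ 2.41 ✓.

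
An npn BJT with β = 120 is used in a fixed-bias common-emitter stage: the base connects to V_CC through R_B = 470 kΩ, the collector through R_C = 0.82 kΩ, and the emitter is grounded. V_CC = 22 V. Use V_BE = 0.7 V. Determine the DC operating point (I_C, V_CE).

I_C ≈ 5.4 mA, V_CE ≈ 18 V

Base loop: V_CC = I_B·R_B + V_BE, so I_B = (22 − 0.7)/470 kΩ = 0.0453 mA.
In the active region I_C = β·I_B = 120 × 0.0453 = 5.44 mA.
Collector loop: V_CE = V_CC − I_C·R_C = 22 − 5.44×0.82 = 17.5 V.
Since V_CE = 17.5 V > V_CE(sat) ≈ 0.2 V, the transistor is in the active region as assumed.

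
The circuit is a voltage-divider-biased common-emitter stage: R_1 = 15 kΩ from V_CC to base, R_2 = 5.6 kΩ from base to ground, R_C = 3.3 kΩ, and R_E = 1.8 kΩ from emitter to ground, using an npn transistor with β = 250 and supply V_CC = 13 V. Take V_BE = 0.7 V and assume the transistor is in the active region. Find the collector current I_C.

I_C ≈ 1.6 mA

Thevenize the base divider: V_Th = V_CC·R_2/(R_1+R_2) = 13×5.6/20.6 = 3.53 V, R_Th = R_1‖R_2 = 4.08 kΩ.
Base-emitter loop: V_Th = I_B·R_Th + V_BE + (β+1)I_B·R_E, so I_B = (3.53 − 0.7) / (4.08 + 251×1.8) = 0.00622 mA.
I_C = β·I_B = 250×0.00622 = 1.55 mA, and I_E = (β+1)I_B = 1.56 mA.
V_CE = V_CC − I_C·R_C − I_E·R_E = 13 − 1.55×3.3 − 1.56×1.8 = 5.06 V.
V_CE = 5.06 V > 0.2 V confirms active-region operation.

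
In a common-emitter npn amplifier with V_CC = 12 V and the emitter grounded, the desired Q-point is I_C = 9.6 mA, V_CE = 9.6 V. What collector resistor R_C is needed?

R_C ≈ 0.25 kΩ

Collector loop: V_CC = I_C·R_C + V_CE.
R_C = (V_CC − V_CE)/I_C = (12 − 9.6)/9.6 = 0.25 kΩ.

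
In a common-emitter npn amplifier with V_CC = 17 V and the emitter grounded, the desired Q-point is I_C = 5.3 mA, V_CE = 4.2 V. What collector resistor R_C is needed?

R_C ≈ 2.4 kΩ

Collector loop: V_CC = I_C·R_C + V_CE.
R_C = (V_CC − V_CE)/I_C = (17 − 4.2)/5.3 = 2.42 kΩ.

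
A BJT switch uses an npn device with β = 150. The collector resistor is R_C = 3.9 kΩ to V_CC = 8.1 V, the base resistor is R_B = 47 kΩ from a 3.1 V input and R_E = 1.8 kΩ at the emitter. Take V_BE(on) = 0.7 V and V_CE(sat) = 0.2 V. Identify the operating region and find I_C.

Assume active. Base-emitter loop: I_B = (V_BB − V_BE)/(R_B + (β+1)R_E) = (3.1 − 0.7)/(47 + 151×1.8) = 0.00753 mA.
I_C = β·I_B = 150×0.00753 = 1.13 mA.
V_CE = V_CC − I_C·R_C − I_E·R_E = 8.1 − 1.13×3.9 − 1.14×1.8 = 1.65 V > V_CE(sat), so the active-region assumption holds.

active; I_C ≈ 1.1 mA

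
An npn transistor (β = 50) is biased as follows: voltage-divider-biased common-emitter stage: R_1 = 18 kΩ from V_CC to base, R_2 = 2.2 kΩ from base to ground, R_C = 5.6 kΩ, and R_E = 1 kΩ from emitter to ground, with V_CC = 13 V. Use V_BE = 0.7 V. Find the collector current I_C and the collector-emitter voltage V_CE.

Thevenize the base divider: V_Th = V_CC·R_2/(R_1+R_2) = 13×2.2/20.2 = 1.42 V, R_Th = R_1‖R_2 = 1.96 kΩ.
Base-emitter loop: V_Th = I_B·R_Th + V_BE + (β+1)I_B·R_E, so I_B = (1.42 − 0.7) / (1.96 + 51×1) = 0.0135 mA.
I_C = β·I_B = 50×0.0135 = 0.676 mA, and I_E = (β+1)I_B = 0.689 mA.
V_CE = V_CC − I_C·R_C − I_E·R_E = 13 − 0.676×5.6 − 0.689×1 = 8.53 V.
V_CE = 8.53 V > 0.2 V confirms active-region operation.

I_C ≈ 0.68 mA, V_CE ≈ 8.5 V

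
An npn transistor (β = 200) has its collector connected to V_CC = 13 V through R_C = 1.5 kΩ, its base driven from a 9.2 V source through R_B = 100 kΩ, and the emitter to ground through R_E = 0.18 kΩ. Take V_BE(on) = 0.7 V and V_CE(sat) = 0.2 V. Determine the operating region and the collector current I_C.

saturation; I_C ≈ 7.6 mA

Assume active: I_B = (9.2 − 0.7)/(100 + 201×0.18) = 0.0624 mA, I_C = β·I_B = 12.5 mA.
Then V_CE = 13 − 12.5×1.5 − 12.5×0.18 = -7.98 V < 0.2 V — the active assumption fails.
Re-solve with V_CE = 0.2 V. KCL at the emitter: V_E/R_E = (V_BB−0.7−V_E)/R_B + (V_CC−0.2−V_E)/R_C, giving V_E = 1.38 V.
I_C = (V_CC − 0.2 − V_E)/R_C = (12.8 − 1.38)/1.5 = 7.61 mA.
Check: I_B = (8.5 − 1.38)/100 = 0.0712 mA, and β·I_B = 14.2 mA > I_C, confirming saturation.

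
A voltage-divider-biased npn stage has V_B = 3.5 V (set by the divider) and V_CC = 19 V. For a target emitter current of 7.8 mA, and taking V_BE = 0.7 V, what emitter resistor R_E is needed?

R_E ≈ 0.36 kΩ

V_E = V_B − V_BE = 3.5 − 0.7 = 2.8 V.
R_E = V_E / I_E = 2.8 / 7.8 = 0.359 kΩ.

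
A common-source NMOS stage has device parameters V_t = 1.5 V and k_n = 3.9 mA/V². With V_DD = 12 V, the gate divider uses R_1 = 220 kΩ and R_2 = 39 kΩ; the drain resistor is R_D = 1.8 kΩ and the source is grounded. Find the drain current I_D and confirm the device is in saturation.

I_D ≈ 0.18 mA

V_G = V_DD·R_2/(R_1+R_2) = 12×39/259 = 1.81 V. With the source grounded, V_GS = V_G = 1.81 V.
Assume saturation: I_D = (k_n/2)(V_GS − V_t)² = (3.9/2)×(1.81 − 1.5)² = 1.95×0.307² = 0.184 mA.
V_DS = V_DD − I_D·R_D = 12 − 0.184×1.8 = 11.7 V.
Saturation requires V_DS ≥ V_GS − V_t = 0.307 V; 11.7 ≥ 0.307 ✓.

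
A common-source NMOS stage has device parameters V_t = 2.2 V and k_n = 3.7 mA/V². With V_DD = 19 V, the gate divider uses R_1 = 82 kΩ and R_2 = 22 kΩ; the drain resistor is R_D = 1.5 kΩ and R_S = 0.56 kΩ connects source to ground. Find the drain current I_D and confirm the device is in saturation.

I_D ≈ 1.6 mA

V_G = V_DD·R_2/(R_1+R_2) = 19×22/104 = 4.02 V.
Assume saturation: I_D = (k_n/2)(V_GS − V_t)² with V_GS = V_G − I_D·R_S = 4.02 − 0.56·I_D.
Substituting gives 0.58·I_D² − 4.77·I_D + 6.12 = 0, with roots I_D = 1.59 or 6.63 mA.
The root I_D = 6.63 mA gives V_GS = 0.307 V ≤ V_t, so take I_D = 1.59 mA.
Then V_GS = 3.13 V and V_DS = V_DD − I_D(R_D+R_S) = 19 − 1.59×2.06 = 15.7 V.
Saturation requires V_DS ≥ V_GS − V_t = 0.928 V; 15.7 ≥ 0.928 ✓.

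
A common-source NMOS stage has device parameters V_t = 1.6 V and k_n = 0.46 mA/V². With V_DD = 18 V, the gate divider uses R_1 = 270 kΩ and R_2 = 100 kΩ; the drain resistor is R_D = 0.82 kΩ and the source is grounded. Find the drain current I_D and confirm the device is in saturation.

V_G = V_DD·R_2/(R_1+R_2) = 18×100/370 = 4.86 V. With the source grounded, V_GS = V_G = 4.86 V.
Assume saturation: I_D = (k_n/2)(V_GS − V_t)² = (0.46/2)×(4.86 − 1.6)² = 0.23×3.26² = 2.45 mA.
V_DS = V_DD − I_D·R_D = 18 − 2.45×0.82 = 16 V.
Saturation requires V_DS ≥ V_GS − V_t = 3.26 V; 16 ≥ 3.26 ✓.

I_D ≈ 2.5 mA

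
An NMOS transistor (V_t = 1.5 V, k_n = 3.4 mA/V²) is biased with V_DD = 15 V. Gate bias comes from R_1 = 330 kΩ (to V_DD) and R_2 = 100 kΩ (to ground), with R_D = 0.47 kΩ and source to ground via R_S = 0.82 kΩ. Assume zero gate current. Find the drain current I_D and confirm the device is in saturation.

I_D ≈ 1.3 mA

V_G = V_DD·R_2/(R_1+R_2) = 15×100/430 = 3.49 V.
Assume saturation: I_D = (k_n/2)(V_GS − V_t)² with V_GS = V_G − I_D·R_S = 3.49 − 0.82·I_D.
Substituting gives 1.14·I_D² − 6.54·I_D + 6.72 = 0, with roots I_D = 1.34 or 4.38 mA.
The root I_D = 4.38 mA gives V_GS = -0.106 V ≤ V_t, so take I_D = 1.34 mA.
Then V_GS = 2.39 V and V_DS = V_DD − I_D(R_D+R_S) = 15 − 1.34×1.29 = 13.3 V.
Saturation requires V_DS ≥ V_GS − V_t = 0.888 V; 13.3 ≥ 0.888 ✓.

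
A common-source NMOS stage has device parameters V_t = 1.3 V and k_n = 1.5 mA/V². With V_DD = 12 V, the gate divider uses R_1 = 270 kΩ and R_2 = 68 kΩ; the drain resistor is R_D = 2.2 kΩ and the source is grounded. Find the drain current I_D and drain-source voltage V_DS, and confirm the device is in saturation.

V_G = V_DD·R_2/(R_1+R_2) = 12×68/338 = 2.41 V. With the source grounded, V_GS = V_G = 2.41 V.
Assume saturation: I_D = (k_n/2)(V_GS − V_t)² = (1.5/2)×(2.41 − 1.3)² = 0.75×1.11² = 0.931 mA.
V_DS = V_DD − I_D·R_D = 12 − 0.931×2.2 = 9.95 V.
Saturation requires V_DS ≥ V_GS − V_t = 1.11 V; 9.95 ≥ 1.11 ✓.

I_D ≈ 0.93 mA, V_DS ≈ 10 V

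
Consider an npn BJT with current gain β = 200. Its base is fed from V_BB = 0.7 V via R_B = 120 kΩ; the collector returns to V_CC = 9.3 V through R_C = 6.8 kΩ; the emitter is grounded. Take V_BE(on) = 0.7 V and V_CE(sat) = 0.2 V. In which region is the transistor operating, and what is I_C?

V_BB = 0.7 V ≤ V_BE(on) = 0.7 V, so the base-emitter junction is not forward biased.
The transistor is in cutoff: I_B = I_C = 0.

cutoff; I_C ≈ 0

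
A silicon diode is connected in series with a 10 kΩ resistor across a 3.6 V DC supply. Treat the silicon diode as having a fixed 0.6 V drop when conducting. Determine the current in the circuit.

KVL around the loop: 3.6 = V_D + I·R = 0.6 + I × 10 kΩ.
So I = (3.6 − 0.6) / 10 kΩ = 3 / 10 = 0.3 mA.

I ≈ 0.3 mA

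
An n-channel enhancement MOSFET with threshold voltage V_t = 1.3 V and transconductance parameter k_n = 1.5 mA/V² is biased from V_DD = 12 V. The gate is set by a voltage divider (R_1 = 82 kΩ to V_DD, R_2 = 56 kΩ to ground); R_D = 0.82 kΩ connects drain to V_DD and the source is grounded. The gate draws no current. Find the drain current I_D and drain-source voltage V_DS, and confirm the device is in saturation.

V_G = V_DD·R_2/(R_1+R_2) = 12×56/138 = 4.87 V. With the source grounded, V_GS = V_G = 4.87 V.
Assume saturation: I_D = (k_n/2)(V_GS − V_t)² = (1.5/2)×(4.87 − 1.3)² = 0.75×3.57² = 9.56 mA.
V_DS = V_DD − I_D·R_D = 12 − 9.56×0.82 = 4.16 V.
Saturation requires V_DS ≥ V_GS − V_t = 3.57 V; 4.16 ≥ 3.57 ✓.

I_D ≈ 9.6 mA, V_DS ≈ 4.2 V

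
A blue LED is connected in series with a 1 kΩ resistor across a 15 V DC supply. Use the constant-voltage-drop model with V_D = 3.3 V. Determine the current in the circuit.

KVL around the loop: 15 = V_D + I·R = 3.3 + I × 1 kΩ.
So I = (15 − 3.3) / 1 kΩ = 11.7 / 1 = 11.7 mA.

I ≈ 12 mA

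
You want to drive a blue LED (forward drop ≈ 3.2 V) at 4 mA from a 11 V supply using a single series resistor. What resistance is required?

The resistor drops V_S − V_D = 11 − 3.2 = 7.8 V at 4 mA.
R = 7.8 V / 4 mA = 1.95 kΩ.

R ≈ 1.9 kΩ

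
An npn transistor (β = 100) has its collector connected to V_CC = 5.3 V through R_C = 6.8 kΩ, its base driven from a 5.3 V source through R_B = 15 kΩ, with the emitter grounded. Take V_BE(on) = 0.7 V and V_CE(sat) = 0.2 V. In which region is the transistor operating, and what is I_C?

saturation; I_C ≈ 0.75 mA

Assume active: I_B = (5.3 − 0.7)/15 = 0.307 mA, giving I_C = β·I_B = 30.7 mA.
But then V_CE = 5.3 − 30.7×6.8 = -203 V < V_CE(sat) = 0.2 V — impossible in the active region.
So the transistor is saturated. With V_CE = 0.2 V, I_C = (V_CC − 0.2)/R_C = 5.1/6.8 = 0.75 mA.
Check: β·I_B = 30.7 mA > I_C = 0.75 mA, confirming saturation.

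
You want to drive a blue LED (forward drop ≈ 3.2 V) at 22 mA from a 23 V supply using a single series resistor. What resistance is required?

The resistor drops V_S − V_D = 23 − 3.2 = 19.8 V at 22 mA.
R = 19.8 V / 22 mA = 0.9 kΩ.

R ≈ 0.9 kΩ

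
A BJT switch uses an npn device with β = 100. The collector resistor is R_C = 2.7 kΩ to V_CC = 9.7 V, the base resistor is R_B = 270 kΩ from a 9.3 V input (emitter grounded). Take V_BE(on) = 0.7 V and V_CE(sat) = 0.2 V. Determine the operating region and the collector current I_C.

active; I_C ≈ 3.2 mA

Assume active. Base-emitter loop: I_B = (V_BB − V_BE)/R_B = (9.3 − 0.7)/270 = 0.0319 mA.
I_C = β·I_B = 100×0.0319 = 3.19 mA.
V_CE = V_CC − I_C·R_C = 9.7 − 3.19×2.7 = 1.1 V > V_CE(sat), so the active-region assumption holds.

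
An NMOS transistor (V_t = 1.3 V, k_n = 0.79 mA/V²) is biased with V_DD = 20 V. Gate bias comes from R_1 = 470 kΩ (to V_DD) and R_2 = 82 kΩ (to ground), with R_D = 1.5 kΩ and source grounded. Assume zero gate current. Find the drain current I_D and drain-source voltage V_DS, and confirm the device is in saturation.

I_D ≈ 1.1 mA, V_DS ≈ 18 V

V_G = V_DD·R_2/(R_1+R_2) = 20×82/552 = 2.97 V. With the source grounded, V_GS = V_G = 2.97 V.
Assume saturation: I_D = (k_n/2)(V_GS − V_t)² = (0.79/2)×(2.97 − 1.3)² = 0.395×1.67² = 1.1 mA.
V_DS = V_DD − I_D·R_D = 20 − 1.1×1.5 = 18.3 V.
Saturation requires V_DS ≥ V_GS − V_t = 1.67 V; 18.3 ≥ 1.67 ✓.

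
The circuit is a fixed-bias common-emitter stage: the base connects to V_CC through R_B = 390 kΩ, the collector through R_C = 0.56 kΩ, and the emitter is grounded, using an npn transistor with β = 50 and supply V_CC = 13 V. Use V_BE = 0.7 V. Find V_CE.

Base loop: V_CC = I_B·R_B + V_BE, so I_B = (13 − 0.7)/390 kΩ = 0.0315 mA.
In the active region I_C = β·I_B = 50 × 0.0315 = 1.58 mA.
Collector loop: V_CE = V_CC − I_C·R_C = 13 − 1.58×0.56 = 12.1 V.
Since V_CE = 12.1 V > V_CE(sat) ≈ 0.2 V, the transistor is in the active region as assumed.

V_CE ≈ 12 V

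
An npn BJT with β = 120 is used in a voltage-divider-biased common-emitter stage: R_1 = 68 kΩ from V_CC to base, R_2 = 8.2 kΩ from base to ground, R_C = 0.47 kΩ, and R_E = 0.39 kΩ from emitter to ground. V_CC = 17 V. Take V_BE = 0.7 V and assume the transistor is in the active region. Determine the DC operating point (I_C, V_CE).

I_C ≈ 2.5 mA, V_CE ≈ 15 V

Thevenize the base divider: V_Th = V_CC·R_2/(R_1+R_2) = 17×8.2/76.2 = 1.83 V, R_Th = R_1‖R_2 = 7.32 kΩ.
Base-emitter loop: V_Th = I_B·R_Th + V_BE + (β+1)I_B·R_E, so I_B = (1.83 − 0.7) / (7.32 + 121×0.39) = 0.0207 mA.
I_C = β·I_B = 120×0.0207 = 2.49 mA, and I_E = (β+1)I_B = 2.51 mA.
V_CE = V_CC − I_C·R_C − I_E·R_E = 17 − 2.49×0.47 − 2.51×0.39 = 14.9 V.
V_CE = 14.9 V > 0.2 V confirms active-region operation.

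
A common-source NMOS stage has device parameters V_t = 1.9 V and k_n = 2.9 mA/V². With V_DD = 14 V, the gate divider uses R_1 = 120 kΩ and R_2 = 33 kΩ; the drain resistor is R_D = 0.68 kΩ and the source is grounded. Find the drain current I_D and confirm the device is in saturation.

I_D ≈ 1.8 mA

V_G = V_DD·R_2/(R_1+R_2) = 14×33/153 = 3.02 V. With the source grounded, V_GS = V_G = 3.02 V.
Assume saturation: I_D = (k_n/2)(V_GS − V_t)² = (2.9/2)×(3.02 − 1.9)² = 1.45×1.12² = 1.82 mA.
V_DS = V_DD − I_D·R_D = 14 − 1.82×0.68 = 12.8 V.
Saturation requires V_DS ≥ V_GS − V_t = 1.12 V; 12.8 ≥ 1.12 ✓.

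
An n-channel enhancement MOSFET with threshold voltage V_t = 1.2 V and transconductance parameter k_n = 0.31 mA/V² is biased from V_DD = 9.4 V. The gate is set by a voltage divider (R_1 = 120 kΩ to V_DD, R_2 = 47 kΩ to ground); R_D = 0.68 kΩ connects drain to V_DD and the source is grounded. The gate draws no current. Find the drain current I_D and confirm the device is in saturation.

V_G = V_DD·R_2/(R_1+R_2) = 9.4×47/167 = 2.65 V. With the source grounded, V_GS = V_G = 2.65 V.
Assume saturation: I_D = (k_n/2)(V_GS − V_t)² = (0.31/2)×(2.65 − 1.2)² = 0.155×1.45² = 0.324 mA.
V_DS = V_DD − I_D·R_D = 9.4 − 0.324×0.68 = 9.18 V.
Saturation requires V_DS ≥ V_GS − V_t = 1.45 V; 9.18 ≥ 1.45 ✓.

I_D ≈ 0.32 mA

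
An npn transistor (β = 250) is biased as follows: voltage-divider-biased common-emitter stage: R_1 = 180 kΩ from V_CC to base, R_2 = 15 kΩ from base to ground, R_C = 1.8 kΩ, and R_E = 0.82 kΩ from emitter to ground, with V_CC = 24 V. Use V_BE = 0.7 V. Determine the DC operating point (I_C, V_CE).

I_C ≈ 1.3 mA, V_CE ≈ 21 V

Thevenize the base divider: V_Th = V_CC·R_2/(R_1+R_2) = 24×15/195 = 1.85 V, R_Th = R_1‖R_2 = 13.8 kΩ.
Base-emitter loop: V_Th = I_B·R_Th + V_BE + (β+1)I_B·R_E, so I_B = (1.85 − 0.7) / (13.8 + 251×0.82) = 0.00522 mA.
I_C = β·I_B = 250×0.00522 = 1.3 mA, and I_E = (β+1)I_B = 1.31 mA.
V_CE = V_CC − I_C·R_C − I_E·R_E = 24 − 1.3×1.8 − 1.31×0.82 = 20.6 V.
V_CE = 20.6 V > 0.2 V confirms active-region operation.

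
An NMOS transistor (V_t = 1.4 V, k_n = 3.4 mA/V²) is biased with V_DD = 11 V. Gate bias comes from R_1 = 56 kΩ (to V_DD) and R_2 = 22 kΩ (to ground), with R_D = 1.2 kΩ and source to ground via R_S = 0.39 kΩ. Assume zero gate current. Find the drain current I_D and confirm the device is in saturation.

I_D ≈ 1.8 mA

V_G = V_DD·R_2/(R_1+R_2) = 11×22/78 = 3.1 V.
Assume saturation: I_D = (k_n/2)(V_GS − V_t)² with V_GS = V_G − I_D·R_S = 3.1 − 0.39·I_D.
Substituting gives 0.259·I_D² − 3.26·I_D + 4.93 = 0, with roots I_D = 1.76 or 10.8 mA.
The root I_D = 10.8 mA gives V_GS = -1.13 V ≤ V_t, so take I_D = 1.76 mA.
Then V_GS = 2.42 V and V_DS = V_DD − I_D(R_D+R_S) = 11 − 1.76×1.59 = 8.2 V.
Saturation requires V_DS ≥ V_GS − V_t = 1.02 V; 8.2 ≥ 1.02 ✓.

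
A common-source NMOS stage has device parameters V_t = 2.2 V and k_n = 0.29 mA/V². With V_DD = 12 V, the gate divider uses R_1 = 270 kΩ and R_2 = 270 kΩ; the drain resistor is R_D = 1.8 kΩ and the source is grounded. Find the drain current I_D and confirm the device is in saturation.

I_D ≈ 2.1 mA

V_G = V_DD·R_2/(R_1+R_2) = 12×270/540 = 6 V. With the source grounded, V_GS = V_G = 6 V.
Assume saturation: I_D = (k_n/2)(V_GS − V_t)² = (0.29/2)×(6 − 2.2)² = 0.145×3.8² = 2.09 mA.
V_DS = V_DD − I_D·R_D = 12 − 2.09×1.8 = 8.23 V.
Saturation requires V_DS ≥ V_GS − V_t = 3.8 V; 8.23 ≥ 3.8 ✓.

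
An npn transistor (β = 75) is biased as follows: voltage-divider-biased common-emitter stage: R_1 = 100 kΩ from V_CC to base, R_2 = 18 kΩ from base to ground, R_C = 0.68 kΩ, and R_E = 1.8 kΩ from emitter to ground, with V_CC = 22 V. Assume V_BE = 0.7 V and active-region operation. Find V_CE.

V_CE ≈ 19 V

Thevenize the base divider: V_Th = V_CC·R_2/(R_1+R_2) = 22×18/118 = 3.36 V, R_Th = R_1‖R_2 = 15.3 kΩ.
Base-emitter loop: V_Th = I_B·R_Th + V_BE + (β+1)I_B·R_E, so I_B = (3.36 − 0.7) / (15.3 + 76×1.8) = 0.0175 mA.
I_C = β·I_B = 75×0.0175 = 1.31 mA, and I_E = (β+1)I_B = 1.33 mA.
V_CE = V_CC − I_C·R_C − I_E·R_E = 22 − 1.31×0.68 − 1.33×1.8 = 18.7 V.
V_CE = 18.7 V > 0.2 V confirms active-region operation.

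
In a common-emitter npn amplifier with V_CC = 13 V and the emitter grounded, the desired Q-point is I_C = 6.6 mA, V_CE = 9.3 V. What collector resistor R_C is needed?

R_C ≈ 0.56 kΩ

Collector loop: V_CC = I_C·R_C + V_CE.
R_C = (V_CC − V_CE)/I_C = (13 − 9.3)/6.6 = 0.561 kΩ.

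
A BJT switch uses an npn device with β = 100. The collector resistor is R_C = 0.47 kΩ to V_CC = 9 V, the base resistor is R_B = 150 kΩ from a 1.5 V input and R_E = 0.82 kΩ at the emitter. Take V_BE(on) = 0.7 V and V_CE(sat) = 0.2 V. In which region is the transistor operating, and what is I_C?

Assume active. Base-emitter loop: I_B = (V_BB − V_BE)/(R_B + (β+1)R_E) = (1.5 − 0.7)/(150 + 101×0.82) = 0.00344 mA.
I_C = β·I_B = 100×0.00344 = 0.344 mA.
V_CE = V_CC − I_C·R_C − I_E·R_E = 9 − 0.344×0.47 − 0.347×0.82 = 8.55 V > V_CE(sat), so the active-region assumption holds.

active; I_C ≈ 0.34 mA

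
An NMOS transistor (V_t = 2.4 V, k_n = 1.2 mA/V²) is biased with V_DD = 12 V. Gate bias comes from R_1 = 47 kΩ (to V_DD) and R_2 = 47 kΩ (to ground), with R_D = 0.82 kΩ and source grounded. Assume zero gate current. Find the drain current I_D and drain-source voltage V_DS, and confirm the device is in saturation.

V_G = V_DD·R_2/(R_1+R_2) = 12×47/94 = 6 V. With the source grounded, V_GS = V_G = 6 V.
Assume saturation: I_D = (k_n/2)(V_GS − V_t)² = (1.2/2)×(6 − 2.4)² = 0.6×3.6² = 7.78 mA.
V_DS = V_DD − I_D·R_D = 12 − 7.78×0.82 = 5.62 V.
Saturation requires V_DS ≥ V_GS − V_t = 3.6 V; 5.62 ≥ 3.6 ✓.

I_D ≈ 7.8 mA, V_DS ≈ 5.6 V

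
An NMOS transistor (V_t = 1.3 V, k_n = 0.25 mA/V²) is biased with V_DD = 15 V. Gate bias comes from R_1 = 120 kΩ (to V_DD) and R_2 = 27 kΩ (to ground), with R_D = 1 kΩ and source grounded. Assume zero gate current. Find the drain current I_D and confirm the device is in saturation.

V_G = V_DD·R_2/(R_1+R_2) = 15×27/147 = 2.76 V. With the source grounded, V_GS = V_G = 2.76 V.
Assume saturation: I_D = (k_n/2)(V_GS − V_t)² = (0.25/2)×(2.76 − 1.3)² = 0.125×1.46² = 0.265 mA.
V_DS = V_DD − I_D·R_D = 15 − 0.265×1 = 14.7 V.
Saturation requires V_DS ≥ V_GS − V_t = 1.46 V; 14.7 ≥ 1.46 ✓.

I_D ≈ 0.26 mA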